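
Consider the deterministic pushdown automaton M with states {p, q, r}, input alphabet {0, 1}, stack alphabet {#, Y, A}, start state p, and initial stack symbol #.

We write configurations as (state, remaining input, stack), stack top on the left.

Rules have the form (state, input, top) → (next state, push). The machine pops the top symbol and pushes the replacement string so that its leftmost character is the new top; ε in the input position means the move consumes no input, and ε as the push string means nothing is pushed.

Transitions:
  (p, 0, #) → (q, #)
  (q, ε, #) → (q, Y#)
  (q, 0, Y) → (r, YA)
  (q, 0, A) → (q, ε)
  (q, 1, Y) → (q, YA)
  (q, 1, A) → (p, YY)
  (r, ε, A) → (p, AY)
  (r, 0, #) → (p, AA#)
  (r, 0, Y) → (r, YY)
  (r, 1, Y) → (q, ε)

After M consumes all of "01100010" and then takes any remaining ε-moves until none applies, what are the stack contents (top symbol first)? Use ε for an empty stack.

(p, 01100010, #)
  read 0, top #: go to q, push # → (q, 1100010, #)
  ε-move, top #: go to q, push Y# → (q, 1100010, Y#)
  read 1, top Y: go to q, push YA → (q, 100010, YA#)
  read 1, top Y: go to q, push YA → (q, 00010, YAA#)
  read 0, top Y: go to r, push YA → (r, 0010, YAAA#)
  read 0, top Y: go to r, push YY → (r, 010, YYAAA#)
  read 0, top Y: go to r, push YY → (r, 10, YYYAAA#)
  read 1, top Y: go to q, push ε → (q, 0, YYAAA#)
  read 0, top Y: go to r, push YA → (r, ε, YAYAAA#)
All input consumed in state r with stack YAYAAA#.

YAYAAA#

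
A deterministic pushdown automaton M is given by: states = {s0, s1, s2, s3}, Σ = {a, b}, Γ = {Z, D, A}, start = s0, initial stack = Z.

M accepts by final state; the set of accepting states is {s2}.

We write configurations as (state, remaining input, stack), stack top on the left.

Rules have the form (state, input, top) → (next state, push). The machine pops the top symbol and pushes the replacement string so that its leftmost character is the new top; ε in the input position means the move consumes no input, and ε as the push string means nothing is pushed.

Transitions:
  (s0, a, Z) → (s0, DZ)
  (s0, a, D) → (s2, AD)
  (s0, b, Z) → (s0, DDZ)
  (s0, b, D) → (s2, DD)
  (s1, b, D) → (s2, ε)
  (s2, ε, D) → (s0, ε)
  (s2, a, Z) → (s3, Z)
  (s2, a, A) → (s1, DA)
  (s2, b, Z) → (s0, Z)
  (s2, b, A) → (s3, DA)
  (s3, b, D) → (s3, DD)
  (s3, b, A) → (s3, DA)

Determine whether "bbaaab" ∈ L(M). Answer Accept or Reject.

(s0, bbaaab, Z)
  read b, top Z: go to s0, push DDZ → (s0, baaab, DDZ)
  read b, top D: go to s2, push DD → (s2, aaab, DDDZ)
  ε-move, top D: go to s0, push ε → (s0, aaab, DDZ)
  read a, top D: go to s2, push AD → (s2, aab, ADDZ)
  read a, top A: go to s1, push DA → (s1, ab, DADDZ)
No transition applies at (s1, ab, DADDZ); input not fully consumed.

Reject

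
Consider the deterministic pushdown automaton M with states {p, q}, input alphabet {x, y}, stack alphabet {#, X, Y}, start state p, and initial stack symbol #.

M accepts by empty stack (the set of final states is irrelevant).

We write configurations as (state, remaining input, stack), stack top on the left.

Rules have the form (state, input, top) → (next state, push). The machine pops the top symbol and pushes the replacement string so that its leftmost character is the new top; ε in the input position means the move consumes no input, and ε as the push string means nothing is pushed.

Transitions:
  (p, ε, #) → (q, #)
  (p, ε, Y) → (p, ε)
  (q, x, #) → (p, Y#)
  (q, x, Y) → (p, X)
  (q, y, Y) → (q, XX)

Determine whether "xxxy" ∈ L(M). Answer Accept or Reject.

Reject

(p, xxxy, #)
  ε-move, top #: go to q, push # → (q, xxxy, #)
  read x, top #: go to p, push Y# → (p, xxy, Y#)
  ε-move, top Y: go to p, push ε → (p, xxy, #)
  ε-move, top #: go to q, push # → (q, xxy, #)
  read x, top #: go to p, push Y# → (p, xy, Y#)
  ε-move, top Y: go to p, push ε → (p, xy, #)
  ε-move, top #: go to q, push # → (q, xy, #)
  read x, top #: go to p, push Y# → (p, y, Y#)
  ε-move, top Y: go to p, push ε → (p, y, #)
  ε-move, top #: go to q, push # → (q, y, #)
No transition applies at (q, y, #); input not fully consumed.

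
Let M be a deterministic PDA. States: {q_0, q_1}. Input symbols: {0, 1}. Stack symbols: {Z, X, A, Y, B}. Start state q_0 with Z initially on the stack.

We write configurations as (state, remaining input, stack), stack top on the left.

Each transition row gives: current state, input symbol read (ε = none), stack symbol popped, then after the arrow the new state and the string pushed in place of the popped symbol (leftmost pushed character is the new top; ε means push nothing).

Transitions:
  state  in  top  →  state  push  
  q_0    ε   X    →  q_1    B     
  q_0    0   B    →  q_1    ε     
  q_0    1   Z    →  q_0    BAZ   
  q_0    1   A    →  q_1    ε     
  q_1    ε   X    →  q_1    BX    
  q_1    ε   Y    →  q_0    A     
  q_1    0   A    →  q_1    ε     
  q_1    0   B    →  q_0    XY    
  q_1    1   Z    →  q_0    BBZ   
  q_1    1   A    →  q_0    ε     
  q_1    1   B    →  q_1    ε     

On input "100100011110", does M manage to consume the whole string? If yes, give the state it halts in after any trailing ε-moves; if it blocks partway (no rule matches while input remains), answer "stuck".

(q_0, 100100011110, Z) ⊢ (q_0, 00100011110, BAZ) ⊢ (q_1, 0100011110, AZ) ⊢ (q_1, 100011110, Z) ⊢ (q_0, 00011110, BBZ) ⊢ (q_1, 0011110, BZ) ⊢ (q_0, 011110, XYZ) ⊢ (q_1, 011110, BYZ) ⊢ (q_0, 11110, XYYZ) ⊢ (q_1, 11110, BYYZ) ⊢ (q_1, 1110, YYZ) ⊢ (q_0, 1110, AYZ) ⊢ (q_1, 110, YZ) ⊢ (q_0, 110, AZ) ⊢ (q_1, 10, Z) ⊢ (q_0, 0, BBZ) ⊢ (q_1, ε, BZ)
All input consumed; M is in state q_1.

q_1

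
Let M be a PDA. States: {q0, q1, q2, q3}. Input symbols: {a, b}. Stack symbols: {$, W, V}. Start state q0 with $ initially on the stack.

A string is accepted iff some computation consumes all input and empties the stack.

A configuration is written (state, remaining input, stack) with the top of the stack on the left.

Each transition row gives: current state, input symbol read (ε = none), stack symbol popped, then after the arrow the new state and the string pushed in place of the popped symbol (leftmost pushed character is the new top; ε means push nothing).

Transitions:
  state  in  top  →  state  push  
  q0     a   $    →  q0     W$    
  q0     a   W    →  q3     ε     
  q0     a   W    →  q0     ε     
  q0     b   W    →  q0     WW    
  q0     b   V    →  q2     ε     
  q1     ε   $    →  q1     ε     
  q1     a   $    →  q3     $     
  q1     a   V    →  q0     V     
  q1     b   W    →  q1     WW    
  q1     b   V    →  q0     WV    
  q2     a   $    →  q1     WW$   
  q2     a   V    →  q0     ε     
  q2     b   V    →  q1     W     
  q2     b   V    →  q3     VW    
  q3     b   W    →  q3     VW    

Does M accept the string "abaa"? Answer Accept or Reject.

No computation consumes all input and empties the stack.

Reject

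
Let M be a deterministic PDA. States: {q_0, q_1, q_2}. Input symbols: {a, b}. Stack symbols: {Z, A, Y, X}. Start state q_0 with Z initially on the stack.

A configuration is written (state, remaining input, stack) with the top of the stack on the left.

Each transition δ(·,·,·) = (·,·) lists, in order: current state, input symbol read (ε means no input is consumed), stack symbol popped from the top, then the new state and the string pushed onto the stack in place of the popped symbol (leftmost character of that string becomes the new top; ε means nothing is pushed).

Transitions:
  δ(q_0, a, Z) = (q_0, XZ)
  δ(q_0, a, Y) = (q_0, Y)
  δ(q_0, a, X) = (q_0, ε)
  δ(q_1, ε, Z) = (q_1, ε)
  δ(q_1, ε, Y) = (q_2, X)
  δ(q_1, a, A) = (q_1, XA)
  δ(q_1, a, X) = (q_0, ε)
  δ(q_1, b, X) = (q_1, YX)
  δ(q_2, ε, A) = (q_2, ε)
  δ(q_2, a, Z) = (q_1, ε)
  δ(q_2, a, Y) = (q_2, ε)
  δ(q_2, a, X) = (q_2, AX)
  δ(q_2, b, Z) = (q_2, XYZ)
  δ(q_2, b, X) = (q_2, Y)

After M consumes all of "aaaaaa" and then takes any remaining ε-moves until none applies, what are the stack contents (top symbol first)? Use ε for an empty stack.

Z

(q_0, aaaaaa, Z)
  read a, top Z: go to q_0, push XZ → (q_0, aaaaa, XZ)
  read a, top X: go to q_0, push ε → (q_0, aaaa, Z)
  read a, top Z: go to q_0, push XZ → (q_0, aaa, XZ)
  read a, top X: go to q_0, push ε → (q_0, aa, Z)
  read a, top Z: go to q_0, push XZ → (q_0, a, XZ)
  read a, top X: go to q_0, push ε → (q_0, ε, Z)
All input consumed in state q_0 with stack Z.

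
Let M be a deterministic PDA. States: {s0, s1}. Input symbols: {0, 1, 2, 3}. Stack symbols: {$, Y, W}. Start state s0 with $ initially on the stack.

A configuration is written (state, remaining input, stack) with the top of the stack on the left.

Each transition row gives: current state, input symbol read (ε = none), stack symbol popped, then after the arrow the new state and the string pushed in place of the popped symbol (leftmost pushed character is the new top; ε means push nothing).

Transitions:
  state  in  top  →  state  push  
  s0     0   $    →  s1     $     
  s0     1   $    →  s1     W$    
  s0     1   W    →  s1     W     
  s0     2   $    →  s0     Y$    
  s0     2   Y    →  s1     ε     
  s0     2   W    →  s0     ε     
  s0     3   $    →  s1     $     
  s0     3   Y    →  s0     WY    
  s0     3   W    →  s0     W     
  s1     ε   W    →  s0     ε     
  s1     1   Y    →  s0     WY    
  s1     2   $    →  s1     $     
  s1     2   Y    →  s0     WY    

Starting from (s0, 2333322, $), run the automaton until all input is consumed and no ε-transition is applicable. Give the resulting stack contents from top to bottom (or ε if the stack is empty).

$

(s0, 2333322, $)
  read 2, top $: go to s0, push Y$ → (s0, 333322, Y$)
  read 3, top Y: go to s0, push WY → (s0, 33322, WY$)
  read 3, top W: go to s0, push W → (s0, 3322, WY$)
  read 3, top W: go to s0, push W → (s0, 322, WY$)
  read 3, top W: go to s0, push W → (s0, 22, WY$)
  read 2, top W: go to s0, push ε → (s0, 2, Y$)
  read 2, top Y: go to s1, push ε → (s1, ε, $)
All input consumed in state s1 with stack $.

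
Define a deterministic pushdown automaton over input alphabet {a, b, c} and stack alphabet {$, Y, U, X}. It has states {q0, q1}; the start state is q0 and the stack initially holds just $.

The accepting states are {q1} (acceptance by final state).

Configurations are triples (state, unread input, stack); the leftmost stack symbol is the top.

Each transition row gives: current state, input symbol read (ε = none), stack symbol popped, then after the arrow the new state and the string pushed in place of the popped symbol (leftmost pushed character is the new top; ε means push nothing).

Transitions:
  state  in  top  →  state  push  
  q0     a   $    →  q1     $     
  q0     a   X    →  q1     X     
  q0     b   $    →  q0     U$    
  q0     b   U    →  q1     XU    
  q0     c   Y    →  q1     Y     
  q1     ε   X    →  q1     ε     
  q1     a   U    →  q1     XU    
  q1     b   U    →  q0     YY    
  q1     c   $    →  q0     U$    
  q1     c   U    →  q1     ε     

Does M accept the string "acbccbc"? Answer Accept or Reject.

(q0, acbccbc, $) ⊢ (q1, cbccbc, $) ⊢ (q0, bccbc, U$) ⊢ (q1, ccbc, XU$) ⊢ (q1, ccbc, U$) ⊢ (q1, cbc, $) ⊢ (q0, bc, U$) ⊢ (q1, c, XU$) ⊢ (q1, c, U$) ⊢ (q1, ε, $)
All input consumed; state q1 ∈ F.

Accept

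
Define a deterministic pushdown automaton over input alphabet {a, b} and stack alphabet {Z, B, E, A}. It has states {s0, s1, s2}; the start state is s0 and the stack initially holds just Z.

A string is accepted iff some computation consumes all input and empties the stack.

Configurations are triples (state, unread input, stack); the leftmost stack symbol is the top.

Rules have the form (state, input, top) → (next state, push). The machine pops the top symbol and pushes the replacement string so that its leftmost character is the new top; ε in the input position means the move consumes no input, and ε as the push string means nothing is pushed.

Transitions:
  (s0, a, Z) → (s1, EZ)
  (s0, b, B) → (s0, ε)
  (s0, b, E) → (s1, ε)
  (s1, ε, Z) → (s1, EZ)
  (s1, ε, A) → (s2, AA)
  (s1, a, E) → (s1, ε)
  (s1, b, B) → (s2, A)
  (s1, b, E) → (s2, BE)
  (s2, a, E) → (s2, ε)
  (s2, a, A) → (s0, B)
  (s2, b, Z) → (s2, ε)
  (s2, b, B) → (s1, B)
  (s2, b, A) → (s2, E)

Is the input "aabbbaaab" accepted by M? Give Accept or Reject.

(s0, aabbbaaab, Z) ⊢ (s1, abbbaaab, EZ) ⊢ (s1, bbbaaab, Z) ⊢ (s1, bbbaaab, EZ) ⊢ (s2, bbaaab, BEZ) ⊢ (s1, baaab, BEZ) ⊢ (s2, aaab, AEZ) ⊢ (s0, aab, BEZ)
No transition applies at (s0, aab, BEZ); input not fully consumed.

Reject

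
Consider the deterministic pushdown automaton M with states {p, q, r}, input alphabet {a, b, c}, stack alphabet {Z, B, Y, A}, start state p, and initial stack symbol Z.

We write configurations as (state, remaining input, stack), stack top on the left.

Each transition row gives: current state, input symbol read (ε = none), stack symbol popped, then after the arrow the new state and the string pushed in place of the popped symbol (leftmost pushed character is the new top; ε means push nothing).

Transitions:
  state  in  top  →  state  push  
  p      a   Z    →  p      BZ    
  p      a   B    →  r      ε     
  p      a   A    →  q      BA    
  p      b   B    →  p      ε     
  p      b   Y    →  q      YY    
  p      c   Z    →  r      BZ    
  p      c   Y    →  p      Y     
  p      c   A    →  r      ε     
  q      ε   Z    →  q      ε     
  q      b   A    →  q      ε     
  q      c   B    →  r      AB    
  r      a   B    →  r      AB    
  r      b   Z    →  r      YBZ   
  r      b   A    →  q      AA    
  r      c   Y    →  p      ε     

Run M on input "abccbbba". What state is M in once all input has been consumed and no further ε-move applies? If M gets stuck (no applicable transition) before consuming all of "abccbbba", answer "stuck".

stuck

(p, abccbbba, Z) ⊢ (p, bccbbba, BZ) ⊢ (p, ccbbba, Z) ⊢ (r, cbbba, BZ)
No transition for (r, c, top B); M blocks with input cbbba remaining.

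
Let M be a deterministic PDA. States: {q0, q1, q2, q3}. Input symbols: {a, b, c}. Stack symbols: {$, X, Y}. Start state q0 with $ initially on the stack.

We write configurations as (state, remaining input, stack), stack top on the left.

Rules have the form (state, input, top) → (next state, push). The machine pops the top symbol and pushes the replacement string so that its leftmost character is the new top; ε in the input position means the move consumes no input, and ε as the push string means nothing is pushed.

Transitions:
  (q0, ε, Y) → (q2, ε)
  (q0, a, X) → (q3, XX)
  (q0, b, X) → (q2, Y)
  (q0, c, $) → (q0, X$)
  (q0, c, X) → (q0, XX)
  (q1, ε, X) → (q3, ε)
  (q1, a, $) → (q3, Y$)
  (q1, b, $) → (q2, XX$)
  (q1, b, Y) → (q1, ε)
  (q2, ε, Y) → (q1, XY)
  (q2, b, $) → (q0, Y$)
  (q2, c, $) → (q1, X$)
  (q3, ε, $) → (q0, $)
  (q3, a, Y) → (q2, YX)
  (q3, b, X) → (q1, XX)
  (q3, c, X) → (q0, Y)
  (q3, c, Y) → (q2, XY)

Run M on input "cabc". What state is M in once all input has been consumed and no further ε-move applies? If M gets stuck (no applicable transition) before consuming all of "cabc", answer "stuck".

(q0, cabc, $)
  read c, top $: go to q0, push X$ → (q0, abc, X$)
  read a, top X: go to q3, push XX → (q3, bc, XX$)
  read b, top X: go to q1, push XX → (q1, c, XXX$)
  ε-move, top X: go to q3, push ε → (q3, c, XX$)
  read c, top X: go to q0, push Y → (q0, ε, YX$)
  ε-move, top Y: go to q2, push ε → (q2, ε, X$)
All input consumed; M is in state q2.

q2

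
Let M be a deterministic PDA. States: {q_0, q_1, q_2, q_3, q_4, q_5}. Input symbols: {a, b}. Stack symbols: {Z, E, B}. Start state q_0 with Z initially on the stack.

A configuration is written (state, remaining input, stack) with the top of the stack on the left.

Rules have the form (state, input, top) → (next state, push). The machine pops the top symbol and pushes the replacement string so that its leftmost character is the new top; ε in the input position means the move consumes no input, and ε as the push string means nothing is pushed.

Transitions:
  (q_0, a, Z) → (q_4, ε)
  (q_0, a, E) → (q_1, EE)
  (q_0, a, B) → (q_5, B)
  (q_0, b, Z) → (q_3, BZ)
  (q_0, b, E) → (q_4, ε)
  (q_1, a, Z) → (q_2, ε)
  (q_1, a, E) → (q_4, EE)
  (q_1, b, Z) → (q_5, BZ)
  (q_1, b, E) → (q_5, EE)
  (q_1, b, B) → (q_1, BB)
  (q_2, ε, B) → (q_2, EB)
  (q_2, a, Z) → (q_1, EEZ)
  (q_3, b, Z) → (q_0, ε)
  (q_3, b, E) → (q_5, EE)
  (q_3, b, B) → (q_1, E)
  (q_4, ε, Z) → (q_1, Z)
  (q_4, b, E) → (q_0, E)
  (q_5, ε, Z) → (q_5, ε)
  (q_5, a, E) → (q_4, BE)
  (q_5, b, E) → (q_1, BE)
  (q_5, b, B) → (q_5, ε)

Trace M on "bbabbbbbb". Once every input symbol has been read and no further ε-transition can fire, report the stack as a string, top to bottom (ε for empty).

ε

(q_0, bbabbbbbb, Z) ⊢ (q_3, babbbbbb, BZ) ⊢ (q_1, abbbbbb, EZ) ⊢ (q_4, bbbbbb, EEZ) ⊢ (q_0, bbbbb, EEZ) ⊢ (q_4, bbbb, EZ) ⊢ (q_0, bbb, EZ) ⊢ (q_4, bb, Z) ⊢ (q_1, bb, Z) ⊢ (q_5, b, BZ) ⊢ (q_5, ε, Z) ⊢ (q_5, ε, ε)
All input consumed in state q_5 with stack ε.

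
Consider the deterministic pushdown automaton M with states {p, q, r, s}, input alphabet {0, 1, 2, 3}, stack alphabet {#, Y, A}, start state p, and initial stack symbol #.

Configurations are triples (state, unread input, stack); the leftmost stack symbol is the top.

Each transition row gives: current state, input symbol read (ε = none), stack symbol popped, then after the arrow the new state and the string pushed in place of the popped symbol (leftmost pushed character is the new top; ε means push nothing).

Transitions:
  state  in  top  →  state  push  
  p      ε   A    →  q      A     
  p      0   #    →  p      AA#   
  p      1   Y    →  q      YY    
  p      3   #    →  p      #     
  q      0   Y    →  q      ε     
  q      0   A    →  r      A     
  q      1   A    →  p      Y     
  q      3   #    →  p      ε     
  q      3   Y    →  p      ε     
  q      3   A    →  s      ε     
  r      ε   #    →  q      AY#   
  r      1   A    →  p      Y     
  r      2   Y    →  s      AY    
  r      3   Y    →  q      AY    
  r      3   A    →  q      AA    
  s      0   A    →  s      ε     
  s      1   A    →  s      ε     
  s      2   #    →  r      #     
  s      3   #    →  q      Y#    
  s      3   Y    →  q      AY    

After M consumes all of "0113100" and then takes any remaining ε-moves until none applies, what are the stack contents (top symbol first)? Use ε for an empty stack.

(p, 0113100, #)
  read 0, top #: go to p, push AA# → (p, 113100, AA#)
  ε-move, top A: go to q, push A → (q, 113100, AA#)
  read 1, top A: go to p, push Y → (p, 13100, YA#)
  read 1, top Y: go to q, push YY → (q, 3100, YYA#)
  read 3, top Y: go to p, push ε → (p, 100, YA#)
  read 1, top Y: go to q, push YY → (q, 00, YYA#)
  read 0, top Y: go to q, push ε → (q, 0, YA#)
  read 0, top Y: go to q, push ε → (q, ε, A#)
All input consumed in state q with stack A#.

A#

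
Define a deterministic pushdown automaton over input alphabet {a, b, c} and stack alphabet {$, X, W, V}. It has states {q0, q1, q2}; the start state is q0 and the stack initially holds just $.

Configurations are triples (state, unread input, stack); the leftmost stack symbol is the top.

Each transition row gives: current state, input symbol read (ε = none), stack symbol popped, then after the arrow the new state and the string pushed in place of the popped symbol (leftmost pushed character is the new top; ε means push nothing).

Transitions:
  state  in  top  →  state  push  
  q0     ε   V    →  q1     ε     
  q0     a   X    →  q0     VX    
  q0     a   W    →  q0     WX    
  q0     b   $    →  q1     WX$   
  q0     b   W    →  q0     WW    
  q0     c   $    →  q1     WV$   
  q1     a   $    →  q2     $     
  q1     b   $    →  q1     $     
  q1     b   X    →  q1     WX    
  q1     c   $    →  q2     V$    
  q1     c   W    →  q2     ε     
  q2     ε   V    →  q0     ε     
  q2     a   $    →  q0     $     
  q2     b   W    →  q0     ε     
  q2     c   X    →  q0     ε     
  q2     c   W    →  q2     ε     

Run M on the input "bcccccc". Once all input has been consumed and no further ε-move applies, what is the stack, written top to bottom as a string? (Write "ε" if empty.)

$

(q0, bcccccc, $)
  read b, top $: go to q1, push WX$ → (q1, cccccc, WX$)
  read c, top W: go to q2, push ε → (q2, ccccc, X$)
  read c, top X: go to q0, push ε → (q0, cccc, $)
  read c, top $: go to q1, push WV$ → (q1, ccc, WV$)
  read c, top W: go to q2, push ε → (q2, cc, V$)
  ε-move, top V: go to q0, push ε → (q0, cc, $)
  read c, top $: go to q1, push WV$ → (q1, c, WV$)
  read c, top W: go to q2, push ε → (q2, ε, V$)
  ε-move, top V: go to q0, push ε → (q0, ε, $)
All input consumed in state q0 with stack $.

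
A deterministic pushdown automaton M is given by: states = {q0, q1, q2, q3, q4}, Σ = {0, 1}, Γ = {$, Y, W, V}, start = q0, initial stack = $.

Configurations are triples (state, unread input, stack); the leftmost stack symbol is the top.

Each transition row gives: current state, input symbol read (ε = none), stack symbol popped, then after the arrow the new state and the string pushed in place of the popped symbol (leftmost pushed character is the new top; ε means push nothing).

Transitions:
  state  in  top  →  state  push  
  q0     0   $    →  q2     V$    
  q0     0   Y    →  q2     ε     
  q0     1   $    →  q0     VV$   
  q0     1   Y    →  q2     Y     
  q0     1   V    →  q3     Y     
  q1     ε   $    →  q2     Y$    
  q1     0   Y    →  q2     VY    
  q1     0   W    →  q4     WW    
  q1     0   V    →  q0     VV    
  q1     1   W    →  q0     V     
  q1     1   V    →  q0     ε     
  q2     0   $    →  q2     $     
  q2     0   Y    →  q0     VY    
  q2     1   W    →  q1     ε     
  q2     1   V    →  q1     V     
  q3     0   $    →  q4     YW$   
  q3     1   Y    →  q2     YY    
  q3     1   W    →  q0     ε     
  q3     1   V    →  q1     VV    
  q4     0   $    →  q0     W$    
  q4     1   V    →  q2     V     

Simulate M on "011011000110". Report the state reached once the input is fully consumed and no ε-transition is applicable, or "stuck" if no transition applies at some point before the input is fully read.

(q0, 011011000110, $)
  read 0, top $: go to q2, push V$ → (q2, 11011000110, V$)
  read 1, top V: go to q1, push V → (q1, 1011000110, V$)
  read 1, top V: go to q0, push ε → (q0, 011000110, $)
  read 0, top $: go to q2, push V$ → (q2, 11000110, V$)
  read 1, top V: go to q1, push V → (q1, 1000110, V$)
  read 1, top V: go to q0, push ε → (q0, 000110, $)
  read 0, top $: go to q2, push V$ → (q2, 00110, V$)
No transition for (q2, 0, top V); M blocks with input 00110 remaining.

stuck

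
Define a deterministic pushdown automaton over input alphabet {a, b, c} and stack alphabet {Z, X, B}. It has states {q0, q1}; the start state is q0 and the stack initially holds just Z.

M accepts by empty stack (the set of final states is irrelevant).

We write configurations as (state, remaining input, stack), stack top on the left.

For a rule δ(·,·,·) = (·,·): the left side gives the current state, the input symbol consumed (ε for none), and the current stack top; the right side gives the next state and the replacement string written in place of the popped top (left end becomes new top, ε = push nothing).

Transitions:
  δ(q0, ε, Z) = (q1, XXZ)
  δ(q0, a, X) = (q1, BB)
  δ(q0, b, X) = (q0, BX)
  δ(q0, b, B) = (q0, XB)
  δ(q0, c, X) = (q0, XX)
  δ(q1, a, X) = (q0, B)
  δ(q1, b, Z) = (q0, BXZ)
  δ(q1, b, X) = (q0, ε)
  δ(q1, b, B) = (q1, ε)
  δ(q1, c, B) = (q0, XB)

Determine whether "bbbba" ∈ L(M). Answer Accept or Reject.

(q0, bbbba, Z)
  ε-move, top Z: go to q1, push XXZ → (q1, bbbba, XXZ)
  read b, top X: go to q0, push ε → (q0, bbba, XZ)
  read b, top X: go to q0, push BX → (q0, bba, BXZ)
  read b, top B: go to q0, push XB → (q0, ba, XBXZ)
  read b, top X: go to q0, push BX → (q0, a, BXBXZ)
No transition applies at (q0, a, BXBXZ); input not fully consumed.

Reject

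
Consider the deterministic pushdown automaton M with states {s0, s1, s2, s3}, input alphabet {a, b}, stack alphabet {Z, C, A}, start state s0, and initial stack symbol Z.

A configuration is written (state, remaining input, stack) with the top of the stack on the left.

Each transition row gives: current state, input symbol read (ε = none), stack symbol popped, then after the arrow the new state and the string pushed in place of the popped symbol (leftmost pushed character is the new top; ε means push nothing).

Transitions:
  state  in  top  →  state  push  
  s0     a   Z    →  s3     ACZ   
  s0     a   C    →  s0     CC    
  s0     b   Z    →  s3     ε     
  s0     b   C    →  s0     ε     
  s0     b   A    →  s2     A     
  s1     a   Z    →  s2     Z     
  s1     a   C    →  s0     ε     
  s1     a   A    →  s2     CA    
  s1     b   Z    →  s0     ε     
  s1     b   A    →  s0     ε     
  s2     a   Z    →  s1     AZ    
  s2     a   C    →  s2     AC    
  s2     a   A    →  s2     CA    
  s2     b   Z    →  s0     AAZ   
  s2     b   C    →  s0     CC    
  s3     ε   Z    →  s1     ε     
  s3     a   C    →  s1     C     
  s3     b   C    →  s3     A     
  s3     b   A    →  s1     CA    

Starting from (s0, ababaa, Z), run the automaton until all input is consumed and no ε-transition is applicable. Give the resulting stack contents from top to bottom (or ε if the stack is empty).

ACACZ

(s0, ababaa, Z)
  read a, top Z: go to s3, push ACZ → (s3, babaa, ACZ)
  read b, top A: go to s1, push CA → (s1, abaa, CACZ)
  read a, top C: go to s0, push ε → (s0, baa, ACZ)
  read b, top A: go to s2, push A → (s2, aa, ACZ)
  read a, top A: go to s2, push CA → (s2, a, CACZ)
  read a, top C: go to s2, push AC → (s2, ε, ACACZ)
All input consumed in state s2 with stack ACACZ.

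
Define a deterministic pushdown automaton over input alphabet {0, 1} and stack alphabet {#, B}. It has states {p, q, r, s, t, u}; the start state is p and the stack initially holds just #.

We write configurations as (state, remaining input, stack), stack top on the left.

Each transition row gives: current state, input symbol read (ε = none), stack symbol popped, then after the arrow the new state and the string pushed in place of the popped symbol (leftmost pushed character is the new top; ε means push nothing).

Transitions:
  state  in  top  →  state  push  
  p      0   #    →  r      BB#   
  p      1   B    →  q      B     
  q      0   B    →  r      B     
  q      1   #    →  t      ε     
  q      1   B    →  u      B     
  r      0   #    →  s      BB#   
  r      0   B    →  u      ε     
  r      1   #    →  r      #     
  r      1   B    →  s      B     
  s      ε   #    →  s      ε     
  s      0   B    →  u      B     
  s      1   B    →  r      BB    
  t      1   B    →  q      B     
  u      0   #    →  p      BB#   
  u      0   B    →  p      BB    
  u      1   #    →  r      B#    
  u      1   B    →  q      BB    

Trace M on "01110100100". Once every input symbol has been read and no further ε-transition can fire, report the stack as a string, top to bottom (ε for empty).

(p, 01110100100, #) ⊢ (r, 1110100100, BB#) ⊢ (s, 110100100, BB#) ⊢ (r, 10100100, BBB#) ⊢ (s, 0100100, BBB#) ⊢ (u, 100100, BBB#) ⊢ (q, 00100, BBBB#) ⊢ (r, 0100, BBBB#) ⊢ (u, 100, BBB#) ⊢ (q, 00, BBBB#) ⊢ (r, 0, BBBB#) ⊢ (u, ε, BBB#)
All input consumed in state u with stack BBB#.

BBB#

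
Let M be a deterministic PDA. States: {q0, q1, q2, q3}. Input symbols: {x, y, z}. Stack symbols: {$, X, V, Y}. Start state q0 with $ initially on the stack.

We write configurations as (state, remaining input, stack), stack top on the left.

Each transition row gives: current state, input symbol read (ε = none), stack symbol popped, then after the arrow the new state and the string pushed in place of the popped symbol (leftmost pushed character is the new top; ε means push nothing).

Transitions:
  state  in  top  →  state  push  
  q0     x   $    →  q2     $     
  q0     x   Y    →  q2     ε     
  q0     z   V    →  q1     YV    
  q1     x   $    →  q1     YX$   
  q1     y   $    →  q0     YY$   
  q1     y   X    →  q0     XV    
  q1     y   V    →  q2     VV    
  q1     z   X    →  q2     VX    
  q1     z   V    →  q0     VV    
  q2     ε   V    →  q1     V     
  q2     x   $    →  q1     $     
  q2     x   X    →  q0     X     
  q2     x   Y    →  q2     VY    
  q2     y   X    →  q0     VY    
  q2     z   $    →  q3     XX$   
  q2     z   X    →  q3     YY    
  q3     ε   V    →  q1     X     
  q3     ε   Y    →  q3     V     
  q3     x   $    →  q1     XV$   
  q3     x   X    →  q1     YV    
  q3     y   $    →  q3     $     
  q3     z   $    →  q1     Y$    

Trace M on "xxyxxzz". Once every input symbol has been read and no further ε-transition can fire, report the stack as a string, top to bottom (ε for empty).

(q0, xxyxxzz, $)
  read x, top $: go to q2, push $ → (q2, xyxxzz, $)
  read x, top $: go to q1, push $ → (q1, yxxzz, $)
  read y, top $: go to q0, push YY$ → (q0, xxzz, YY$)
  read x, top Y: go to q2, push ε → (q2, xzz, Y$)
  read x, top Y: go to q2, push VY → (q2, zz, VY$)
  ε-move, top V: go to q1, push V → (q1, zz, VY$)
  read z, top V: go to q0, push VV → (q0, z, VVY$)
  read z, top V: go to q1, push YV → (q1, ε, YVVY$)
All input consumed in state q1 with stack YVVY$.

YVVY$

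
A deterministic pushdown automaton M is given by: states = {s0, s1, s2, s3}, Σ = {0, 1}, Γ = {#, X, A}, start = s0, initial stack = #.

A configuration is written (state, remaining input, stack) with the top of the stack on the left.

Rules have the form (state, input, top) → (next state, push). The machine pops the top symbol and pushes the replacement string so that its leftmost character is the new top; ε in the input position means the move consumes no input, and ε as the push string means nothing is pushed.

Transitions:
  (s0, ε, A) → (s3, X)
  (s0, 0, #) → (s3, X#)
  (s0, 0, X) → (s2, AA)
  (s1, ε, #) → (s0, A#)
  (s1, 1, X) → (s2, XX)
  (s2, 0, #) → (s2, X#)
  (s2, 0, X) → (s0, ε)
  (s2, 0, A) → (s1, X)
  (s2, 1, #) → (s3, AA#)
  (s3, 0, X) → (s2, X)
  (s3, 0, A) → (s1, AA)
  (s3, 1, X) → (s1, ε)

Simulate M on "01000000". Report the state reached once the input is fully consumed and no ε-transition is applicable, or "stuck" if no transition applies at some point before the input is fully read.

s3

(s0, 01000000, #)
  read 0, top #: go to s3, push X# → (s3, 1000000, X#)
  read 1, top X: go to s1, push ε → (s1, 000000, #)
  ε-move, top #: go to s0, push A# → (s0, 000000, A#)
  ε-move, top A: go to s3, push X → (s3, 000000, X#)
  read 0, top X: go to s2, push X → (s2, 00000, X#)
  read 0, top X: go to s0, push ε → (s0, 0000, #)
  read 0, top #: go to s3, push X# → (s3, 000, X#)
  read 0, top X: go to s2, push X → (s2, 00, X#)
  read 0, top X: go to s0, push ε → (s0, 0, #)
  read 0, top #: go to s3, push X# → (s3, ε, X#)
All input consumed; M is in state s3.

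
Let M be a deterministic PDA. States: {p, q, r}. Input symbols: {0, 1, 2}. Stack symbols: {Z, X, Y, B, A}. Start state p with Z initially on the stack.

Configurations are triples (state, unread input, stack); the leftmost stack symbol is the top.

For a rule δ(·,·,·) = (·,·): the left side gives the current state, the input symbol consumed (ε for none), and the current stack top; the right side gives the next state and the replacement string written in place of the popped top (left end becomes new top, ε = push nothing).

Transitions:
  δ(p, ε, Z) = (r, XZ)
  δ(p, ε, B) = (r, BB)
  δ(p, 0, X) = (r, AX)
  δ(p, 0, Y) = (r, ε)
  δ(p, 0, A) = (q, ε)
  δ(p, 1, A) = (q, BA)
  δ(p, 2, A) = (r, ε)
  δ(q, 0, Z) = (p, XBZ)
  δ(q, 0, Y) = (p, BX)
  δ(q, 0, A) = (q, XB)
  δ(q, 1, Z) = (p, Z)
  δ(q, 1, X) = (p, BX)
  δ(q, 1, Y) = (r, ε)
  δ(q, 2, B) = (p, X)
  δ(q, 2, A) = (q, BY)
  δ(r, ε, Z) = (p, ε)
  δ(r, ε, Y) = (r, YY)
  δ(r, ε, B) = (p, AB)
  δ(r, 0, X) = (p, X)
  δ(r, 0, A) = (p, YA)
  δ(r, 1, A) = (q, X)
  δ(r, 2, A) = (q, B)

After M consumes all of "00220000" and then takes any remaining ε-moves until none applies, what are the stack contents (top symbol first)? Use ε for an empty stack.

YAXXZ

(p, 00220000, Z) ⊢ (r, 00220000, XZ) ⊢ (p, 0220000, XZ) ⊢ (r, 220000, AXZ) ⊢ (q, 20000, BXZ) ⊢ (p, 0000, XXZ) ⊢ (r, 000, AXXZ) ⊢ (p, 00, YAXXZ) ⊢ (r, 0, AXXZ) ⊢ (p, ε, YAXXZ)
All input consumed in state p with stack YAXXZ.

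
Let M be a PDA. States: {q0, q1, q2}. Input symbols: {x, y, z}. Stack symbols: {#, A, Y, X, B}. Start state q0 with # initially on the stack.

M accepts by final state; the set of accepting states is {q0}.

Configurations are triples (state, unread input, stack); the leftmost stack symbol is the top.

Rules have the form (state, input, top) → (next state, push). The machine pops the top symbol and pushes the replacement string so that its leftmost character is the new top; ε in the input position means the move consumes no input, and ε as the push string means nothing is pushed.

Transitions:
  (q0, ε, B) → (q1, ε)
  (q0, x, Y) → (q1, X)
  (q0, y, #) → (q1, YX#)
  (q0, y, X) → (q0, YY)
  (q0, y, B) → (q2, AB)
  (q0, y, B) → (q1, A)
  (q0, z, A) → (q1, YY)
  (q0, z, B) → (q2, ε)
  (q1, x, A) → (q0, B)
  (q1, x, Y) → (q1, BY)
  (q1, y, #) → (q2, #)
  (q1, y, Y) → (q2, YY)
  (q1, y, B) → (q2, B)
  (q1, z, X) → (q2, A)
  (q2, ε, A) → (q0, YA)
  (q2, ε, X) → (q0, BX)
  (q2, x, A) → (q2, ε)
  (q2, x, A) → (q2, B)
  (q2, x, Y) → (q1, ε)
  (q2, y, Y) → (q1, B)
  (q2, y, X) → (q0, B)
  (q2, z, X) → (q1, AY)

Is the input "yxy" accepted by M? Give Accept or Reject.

No computation consumes all input and reaches a final state.

Reject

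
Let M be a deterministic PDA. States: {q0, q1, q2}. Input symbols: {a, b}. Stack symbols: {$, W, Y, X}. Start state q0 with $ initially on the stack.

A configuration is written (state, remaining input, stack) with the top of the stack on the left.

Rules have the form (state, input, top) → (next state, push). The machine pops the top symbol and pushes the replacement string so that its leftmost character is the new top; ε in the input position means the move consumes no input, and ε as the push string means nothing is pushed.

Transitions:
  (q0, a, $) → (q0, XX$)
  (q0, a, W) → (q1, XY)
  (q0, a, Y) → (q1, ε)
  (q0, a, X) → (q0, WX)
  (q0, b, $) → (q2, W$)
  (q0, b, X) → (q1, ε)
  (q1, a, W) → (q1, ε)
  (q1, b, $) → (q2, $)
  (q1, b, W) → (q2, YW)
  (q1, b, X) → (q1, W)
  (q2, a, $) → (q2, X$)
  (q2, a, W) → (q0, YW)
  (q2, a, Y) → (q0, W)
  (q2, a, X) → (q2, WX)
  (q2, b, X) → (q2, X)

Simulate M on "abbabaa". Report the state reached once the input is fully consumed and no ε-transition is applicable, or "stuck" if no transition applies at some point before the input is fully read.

(q0, abbabaa, $)
  read a, top $: go to q0, push XX$ → (q0, bbabaa, XX$)
  read b, top X: go to q1, push ε → (q1, babaa, X$)
  read b, top X: go to q1, push W → (q1, abaa, W$)
  read a, top W: go to q1, push ε → (q1, baa, $)
  read b, top $: go to q2, push $ → (q2, aa, $)
  read a, top $: go to q2, push X$ → (q2, a, X$)
  read a, top X: go to q2, push WX → (q2, ε, WX$)
All input consumed; M is in state q2.

q2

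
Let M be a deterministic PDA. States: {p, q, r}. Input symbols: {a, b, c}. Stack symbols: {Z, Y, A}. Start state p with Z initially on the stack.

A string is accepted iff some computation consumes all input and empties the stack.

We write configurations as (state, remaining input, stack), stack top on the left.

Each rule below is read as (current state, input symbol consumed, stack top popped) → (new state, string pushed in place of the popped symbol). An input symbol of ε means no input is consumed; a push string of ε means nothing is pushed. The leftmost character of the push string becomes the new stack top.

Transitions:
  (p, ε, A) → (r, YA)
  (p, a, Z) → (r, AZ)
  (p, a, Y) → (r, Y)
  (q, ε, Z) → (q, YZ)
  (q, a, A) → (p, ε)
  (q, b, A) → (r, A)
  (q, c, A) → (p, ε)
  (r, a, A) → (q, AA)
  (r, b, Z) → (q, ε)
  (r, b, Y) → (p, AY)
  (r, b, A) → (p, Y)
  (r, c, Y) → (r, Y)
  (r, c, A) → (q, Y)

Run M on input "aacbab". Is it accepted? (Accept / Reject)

(p, aacbab, Z) ⊢ (r, acbab, AZ) ⊢ (q, cbab, AAZ) ⊢ (p, bab, AZ) ⊢ (r, bab, YAZ) ⊢ (p, ab, AYAZ) ⊢ (r, ab, YAYAZ)
No transition applies at (r, ab, YAYAZ); input not fully consumed.

Reject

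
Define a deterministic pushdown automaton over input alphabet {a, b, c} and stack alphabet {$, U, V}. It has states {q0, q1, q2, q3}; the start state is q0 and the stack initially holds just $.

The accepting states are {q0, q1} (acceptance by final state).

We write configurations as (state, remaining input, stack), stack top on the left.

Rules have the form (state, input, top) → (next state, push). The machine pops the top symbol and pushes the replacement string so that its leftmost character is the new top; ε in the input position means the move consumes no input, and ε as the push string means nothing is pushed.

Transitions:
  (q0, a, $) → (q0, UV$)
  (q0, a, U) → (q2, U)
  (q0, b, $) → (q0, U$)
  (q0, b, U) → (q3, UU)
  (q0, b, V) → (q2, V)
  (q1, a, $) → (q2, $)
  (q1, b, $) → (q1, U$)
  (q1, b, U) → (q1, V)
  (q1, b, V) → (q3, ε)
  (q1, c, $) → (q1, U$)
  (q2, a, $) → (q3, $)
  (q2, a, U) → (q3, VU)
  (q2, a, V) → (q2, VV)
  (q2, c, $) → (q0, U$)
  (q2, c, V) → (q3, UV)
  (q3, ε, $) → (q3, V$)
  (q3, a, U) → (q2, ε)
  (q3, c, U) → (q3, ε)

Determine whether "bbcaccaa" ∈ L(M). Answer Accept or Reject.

(q0, bbcaccaa, $)
  read b, top $: go to q0, push U$ → (q0, bcaccaa, U$)
  read b, top U: go to q3, push UU → (q3, caccaa, UU$)
  read c, top U: go to q3, push ε → (q3, accaa, U$)
  read a, top U: go to q2, push ε → (q2, ccaa, $)
  read c, top $: go to q0, push U$ → (q0, caa, U$)
No transition applies at (q0, caa, U$); input not fully consumed.

Reject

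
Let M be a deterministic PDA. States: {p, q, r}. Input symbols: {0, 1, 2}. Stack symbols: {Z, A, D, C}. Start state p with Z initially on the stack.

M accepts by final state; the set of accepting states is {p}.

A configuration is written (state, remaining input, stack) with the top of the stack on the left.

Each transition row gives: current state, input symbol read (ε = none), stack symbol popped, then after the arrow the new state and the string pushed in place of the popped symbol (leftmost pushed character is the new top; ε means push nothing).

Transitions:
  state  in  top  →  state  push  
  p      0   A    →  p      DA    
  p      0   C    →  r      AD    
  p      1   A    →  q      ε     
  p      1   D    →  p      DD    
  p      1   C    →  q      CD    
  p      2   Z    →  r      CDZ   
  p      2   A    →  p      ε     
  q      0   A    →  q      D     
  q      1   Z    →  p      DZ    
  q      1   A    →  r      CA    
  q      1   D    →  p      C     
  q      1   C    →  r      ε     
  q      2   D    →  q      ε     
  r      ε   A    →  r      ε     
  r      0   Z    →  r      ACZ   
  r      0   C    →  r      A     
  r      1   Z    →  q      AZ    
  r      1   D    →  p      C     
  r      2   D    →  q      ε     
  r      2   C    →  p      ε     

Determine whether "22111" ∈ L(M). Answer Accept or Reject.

(p, 22111, Z)
  read 2, top Z: go to r, push CDZ → (r, 2111, CDZ)
  read 2, top C: go to p, push ε → (p, 111, DZ)
  read 1, top D: go to p, push DD → (p, 11, DDZ)
  read 1, top D: go to p, push DD → (p, 1, DDDZ)
  read 1, top D: go to p, push DD → (p, ε, DDDDZ)
All input consumed; state p ∈ F.

Accept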